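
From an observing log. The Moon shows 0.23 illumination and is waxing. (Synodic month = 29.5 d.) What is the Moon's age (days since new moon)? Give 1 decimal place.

4.7 days

cos θ = 1 − 2f = 0.540, giving a principal value of 57.3°.
Waxing ⇒ before full, so θ = 57.3°.
That fraction of the synodic month is 57.3/360 × 29.5 d ≈ 4.70 d.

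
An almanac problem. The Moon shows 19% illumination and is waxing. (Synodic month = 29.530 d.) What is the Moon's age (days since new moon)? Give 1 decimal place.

From f = (1 − cos θ)/2: cos θ = 1 − 2×0.19 = 0.620; arccos → 51.7°.
Waxing ⇒ before full, so θ = 51.7°.
That fraction of the synodic month is 51.7/360 × 29.530 d ≈ 4.24 d.

4.2 days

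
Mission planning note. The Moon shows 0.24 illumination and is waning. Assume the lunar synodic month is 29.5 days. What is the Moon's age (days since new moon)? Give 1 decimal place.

24.7 days

Invert f = (1 − cos θ)/2 to get cos θ = 1 − 2(0.24) = 0.520, hence θ₀ = arccos 0.520 = 58.7°.
Since the Moon is past full (waning), take the reflex angle: θ = 360° − 58.7° = 301.3°.
Age = 29.5 × 301.3°/360° ≈ 24.69 days.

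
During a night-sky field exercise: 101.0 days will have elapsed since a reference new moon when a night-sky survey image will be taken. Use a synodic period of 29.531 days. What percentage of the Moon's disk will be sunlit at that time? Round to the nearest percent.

Reduce mod P: 101.0 − 3×29.531 = 12.41 d into the current lunation.
Phase angle: θ = 360°·(12.41 d)/(29.531 d) = 151.2°.
Illuminated fraction = (1 − cos 151.2°)/2 = (1 − (-0.877))/2 ≈ 0.938, so 94%.

94%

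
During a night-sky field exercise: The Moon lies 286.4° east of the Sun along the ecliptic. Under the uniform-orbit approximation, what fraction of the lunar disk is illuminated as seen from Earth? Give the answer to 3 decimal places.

f = (1 − cos 286.4°)/2 = (1 − 0.282)/2 ≈ 0.359.

0.359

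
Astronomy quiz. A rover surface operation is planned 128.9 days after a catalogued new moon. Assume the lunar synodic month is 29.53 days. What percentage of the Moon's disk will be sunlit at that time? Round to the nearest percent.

128.9/29.53 = 4.365 lunations, so 4 complete cycles and 10.78 d into the next.
Phase angle: θ = 360°·(10.78 d)/(29.53 d) = 131.4°.
With cos θ = (-0.662), the lit fraction is (1 − (-0.662))/2 ≈ 0.831, so 83%.

83%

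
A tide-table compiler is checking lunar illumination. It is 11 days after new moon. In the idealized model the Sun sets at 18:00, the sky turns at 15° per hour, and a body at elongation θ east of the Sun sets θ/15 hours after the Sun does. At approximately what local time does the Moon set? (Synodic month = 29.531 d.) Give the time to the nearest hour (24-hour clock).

The Moon has covered 11/29.531 of its cycle, so θ ≈ 360° × 11/29.531 = 134.1°.
At 15° of sky rotation per hour, 134.1° corresponds to a 8.94 h lag.
18:00 + 8.94 h ≈ 02:56 → 03:00 to the nearest hour.

03:00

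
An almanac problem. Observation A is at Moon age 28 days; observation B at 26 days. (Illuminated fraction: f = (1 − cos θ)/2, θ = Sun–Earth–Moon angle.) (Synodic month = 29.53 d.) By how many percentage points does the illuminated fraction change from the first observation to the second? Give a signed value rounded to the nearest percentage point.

θ₁ = 360° × 28/29.53 = 341.3°, f₁ = (1 − cos θ₁)/2 = 0.026.
θ₂ = 360° × 26/29.53 = 317.0°, f₂ = (1 − cos θ₂)/2 = 0.135.
Change = f₂ − f₁ = +0.108 → +11 percentage points.

+11 percentage points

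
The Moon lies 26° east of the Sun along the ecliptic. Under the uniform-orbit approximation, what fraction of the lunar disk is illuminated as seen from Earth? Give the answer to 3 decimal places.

f = (1 − cos 26°)/2 = (1 − 0.899)/2 ≈ 0.051.

0.051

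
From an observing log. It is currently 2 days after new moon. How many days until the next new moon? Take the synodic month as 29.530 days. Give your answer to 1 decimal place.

One full lunation from the last new moon is 29.530 d; remaining = 29.530 − 2 = 27.530 d.

27.5 days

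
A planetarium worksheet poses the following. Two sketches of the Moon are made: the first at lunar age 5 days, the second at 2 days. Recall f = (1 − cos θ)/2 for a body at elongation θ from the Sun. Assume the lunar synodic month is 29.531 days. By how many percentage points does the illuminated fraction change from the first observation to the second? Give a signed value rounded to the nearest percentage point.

-21 pp

First observation: θ = 360°·5/29.531 = 61.0°, so f = 0.257.
Second observation: θ = 24.4°, f = 0.045.
Δf = 0.045 − 0.257 = -0.213, i.e. -21 pp.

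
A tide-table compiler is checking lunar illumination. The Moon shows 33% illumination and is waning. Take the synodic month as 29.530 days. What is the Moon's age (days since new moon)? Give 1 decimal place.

23.8 days

From f = (1 − cos θ)/2: cos θ = 1 − 2×0.33 = 0.340; arccos → 70.1°.
Waning ⇒ past full, so θ = 360° − 70.1° = 289.9°.
At 360°/29.530 d per day, 289.9° corresponds to 23.78 days.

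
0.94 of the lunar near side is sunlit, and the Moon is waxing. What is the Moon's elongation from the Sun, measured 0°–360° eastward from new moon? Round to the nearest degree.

cos θ = 1 − 2f = -0.880, giving a principal value of 151.6°.
The Moon is waxing (0°–180°), so θ = 151.6° directly.

152°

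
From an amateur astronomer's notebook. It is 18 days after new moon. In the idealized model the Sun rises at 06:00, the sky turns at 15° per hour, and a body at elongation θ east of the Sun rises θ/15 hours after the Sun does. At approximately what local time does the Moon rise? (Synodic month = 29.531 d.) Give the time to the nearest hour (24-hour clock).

21:00

The Moon has covered 18/29.531 of its cycle, so θ ≈ 360° × 18/29.531 = 219.4°.
The Moon trails the Sun by θ/15 = 219.4/15 ≈ 14.63 hours.
06:00 + 14.63 h ≈ 20:38 → 21:00 to the nearest hour.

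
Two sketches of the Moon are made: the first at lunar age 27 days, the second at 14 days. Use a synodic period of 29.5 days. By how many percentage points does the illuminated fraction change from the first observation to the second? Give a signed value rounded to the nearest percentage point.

+92 pp

θ₁ = 360° × 27/29.5 = 329.5°, f₁ = (1 − cos θ₁)/2 = 0.069.
θ₂ = 360° × 14/29.5 = 170.8°, f₂ = (1 − cos θ₂)/2 = 0.994.
Change = f₂ − f₁ = +0.924 → +92 percentage points.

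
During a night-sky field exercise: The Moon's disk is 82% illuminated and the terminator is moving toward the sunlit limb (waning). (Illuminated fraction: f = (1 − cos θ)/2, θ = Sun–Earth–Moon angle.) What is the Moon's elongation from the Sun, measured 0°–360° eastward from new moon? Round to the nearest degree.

From f = (1 − cos θ)/2: cos θ = 1 − 2×0.82 = -0.640; arccos → 129.8°.
Since the Moon is past full (waning), take the reflex angle: θ = 360° − 129.8° = 230.2°.

230°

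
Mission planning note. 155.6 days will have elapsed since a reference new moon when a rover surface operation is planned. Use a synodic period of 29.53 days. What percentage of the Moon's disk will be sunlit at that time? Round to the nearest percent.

Reduce mod P: 155.6 − 5×29.53 = 7.95 d into the current lunation.
Elongation θ = 360° × 7.95/29.53 ≈ 96.9°.
With cos θ = (-0.120), the lit fraction is (1 − (-0.120))/2 ≈ 0.560, so 56%.

56%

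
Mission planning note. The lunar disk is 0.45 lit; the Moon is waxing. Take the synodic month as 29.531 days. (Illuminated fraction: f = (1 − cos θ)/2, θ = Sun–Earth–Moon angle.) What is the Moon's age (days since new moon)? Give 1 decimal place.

6.9 days

Invert f = (1 − cos θ)/2 to get cos θ = 1 − 2(0.45) = 0.100, hence θ₀ = arccos 0.100 = 84.3°.
Waxing ⇒ before full, so θ = 84.3°.
Age = 29.531 × 84.3°/360° ≈ 6.91 days.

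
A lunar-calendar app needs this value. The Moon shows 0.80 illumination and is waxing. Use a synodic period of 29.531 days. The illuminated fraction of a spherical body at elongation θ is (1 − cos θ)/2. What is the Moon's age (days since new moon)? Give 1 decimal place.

10.4 days

cos θ = 1 − 2f = -0.600, giving a principal value of 126.9°.
Before full moon the principal value applies: θ = 126.9°.
That fraction of the synodic month is 126.9/360 × 29.531 d ≈ 10.41 d.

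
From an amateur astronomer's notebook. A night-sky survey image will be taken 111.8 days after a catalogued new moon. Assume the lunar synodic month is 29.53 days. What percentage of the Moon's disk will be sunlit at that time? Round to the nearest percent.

111.8/29.53 = 3.786 lunations, so 3 complete cycles and 23.21 d into the next.
The Moon has covered 23.21/29.53 of its cycle, so θ ≈ 360° × 23.21/29.53 = 283.0°.
cos 283.0° = 0.224, so f = (1 − 0.224)/2 = 0.388, so 39%.

39%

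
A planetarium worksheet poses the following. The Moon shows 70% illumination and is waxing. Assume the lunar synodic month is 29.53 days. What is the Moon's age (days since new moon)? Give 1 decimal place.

cos θ = 1 − 2f = -0.400, giving a principal value of 113.6°.
The Moon is waxing (0°–180°), so θ = 113.6° directly.
That fraction of the synodic month is 113.6/360 × 29.53 d ≈ 9.32 d.

9.3 days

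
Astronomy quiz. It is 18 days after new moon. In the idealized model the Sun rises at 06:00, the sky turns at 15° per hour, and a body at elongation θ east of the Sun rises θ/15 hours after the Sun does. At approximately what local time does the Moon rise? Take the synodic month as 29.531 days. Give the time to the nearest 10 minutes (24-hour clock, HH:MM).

20:40

Elongation θ = 360° × 18/29.531 ≈ 219.4°.
Delay after the Sun = 219.4° / (15°/h) ≈ 14.63 h.
06:00 + 14.629 h ≈ 20:38 → 20:40 to the nearest ten minutes.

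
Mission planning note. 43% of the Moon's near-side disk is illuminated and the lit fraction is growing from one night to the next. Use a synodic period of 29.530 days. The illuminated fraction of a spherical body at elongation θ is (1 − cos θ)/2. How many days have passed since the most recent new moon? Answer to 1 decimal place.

6.7 days

From f = (1 − cos θ)/2: cos θ = 1 − 2×0.43 = 0.140; arccos → 82.0°.
Waxing ⇒ before full, so θ = 82.0°.
At 360°/29.530 d per day, 82.0° corresponds to 6.72 days.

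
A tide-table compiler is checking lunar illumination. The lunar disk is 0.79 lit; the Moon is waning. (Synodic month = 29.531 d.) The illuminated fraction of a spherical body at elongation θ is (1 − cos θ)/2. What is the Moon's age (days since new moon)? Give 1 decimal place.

19.2 days

cos θ = 1 − 2f = -0.580, giving a principal value of 125.5°.
A waning Moon lies in 180°–360°, so θ = 360° − 125.5° = 234.5°.
At 360°/29.531 d per day, 234.5° corresponds to 19.24 days.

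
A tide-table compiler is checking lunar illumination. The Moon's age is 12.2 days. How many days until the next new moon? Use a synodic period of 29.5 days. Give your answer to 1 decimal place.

17.3 days

One full lunation from the last new moon is 29.5 d; remaining = 29.5 − 12.2 = 17.300 d.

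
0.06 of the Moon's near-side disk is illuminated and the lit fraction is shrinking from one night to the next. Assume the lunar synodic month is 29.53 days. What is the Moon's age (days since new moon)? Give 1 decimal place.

Invert f = (1 − cos θ)/2 to get cos θ = 1 − 2(0.06) = 0.880, hence θ₀ = arccos 0.880 = 28.4°.
Since the Moon is past full (waning), take the reflex angle: θ = 360° − 28.4° = 331.6°.
Age = 29.53 × 331.6°/360° ≈ 27.20 days.

27.2 days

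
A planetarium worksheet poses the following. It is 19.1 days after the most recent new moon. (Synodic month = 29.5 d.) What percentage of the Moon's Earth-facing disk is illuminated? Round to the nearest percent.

Elongation θ = 360° × 19.1/29.5 ≈ 233.1°.
With cos θ = (-0.601), the lit fraction is (1 − (-0.601))/2 ≈ 0.800, so 80%.

80%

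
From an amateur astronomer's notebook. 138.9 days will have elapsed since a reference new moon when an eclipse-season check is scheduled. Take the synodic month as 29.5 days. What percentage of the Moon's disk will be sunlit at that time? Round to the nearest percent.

63%

138.9 d spans 4 complete synodic months (4 × 29.5 = 118.00 d) plus 20.90 d.
The Moon has covered 20.90/29.5 of its cycle, so θ ≈ 360° × 20.90/29.5 = 255.1°.
cos 255.1° = (-0.258), so f = (1 − (-0.258))/2 = 0.629, so 63%.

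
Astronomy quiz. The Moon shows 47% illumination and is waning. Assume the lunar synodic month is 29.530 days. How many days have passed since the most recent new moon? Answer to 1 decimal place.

22.4 days

cos θ = 1 − 2f = 0.060, giving a principal value of 86.6°.
Waning ⇒ past full, so θ = 360° − 86.6° = 273.4°.
Age = 29.530 × 273.4°/360° ≈ 22.43 days.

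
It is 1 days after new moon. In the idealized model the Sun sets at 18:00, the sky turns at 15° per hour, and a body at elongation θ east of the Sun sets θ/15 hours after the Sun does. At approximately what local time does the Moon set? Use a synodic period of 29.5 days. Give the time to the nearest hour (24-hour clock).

19:00

The Moon has covered 1/29.5 of its cycle, so θ ≈ 360° × 1/29.5 = 12.2°.
At 15° of sky rotation per hour, 12.2° corresponds to a 0.81 h lag.
18:00 + 0.81 h ≈ 18:49 → 19:00 to the nearest hour.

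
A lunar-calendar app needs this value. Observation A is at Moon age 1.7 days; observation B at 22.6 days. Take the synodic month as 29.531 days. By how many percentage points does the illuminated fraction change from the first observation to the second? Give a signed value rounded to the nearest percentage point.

θ₁ = 360° × 1.7/29.531 = 20.7°, f₁ = (1 − cos θ₁)/2 = 0.032.
θ₂ = 360° × 22.6/29.531 = 275.5°, f₂ = (1 − cos θ₂)/2 = 0.452.
Change = f₂ − f₁ = +0.420 → +42 percentage points.

+42 pp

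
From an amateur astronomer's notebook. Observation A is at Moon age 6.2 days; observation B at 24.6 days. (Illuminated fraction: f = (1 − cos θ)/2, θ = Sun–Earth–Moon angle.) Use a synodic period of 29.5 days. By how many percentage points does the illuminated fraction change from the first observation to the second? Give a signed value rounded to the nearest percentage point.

-13 pp

First observation: θ = 360°·6.2/29.5 = 75.7°, so f = 0.376.
Second observation: θ = 300.2°, f = 0.248.
Δf = 0.248 − 0.376 = -0.128, i.e. -13 pp.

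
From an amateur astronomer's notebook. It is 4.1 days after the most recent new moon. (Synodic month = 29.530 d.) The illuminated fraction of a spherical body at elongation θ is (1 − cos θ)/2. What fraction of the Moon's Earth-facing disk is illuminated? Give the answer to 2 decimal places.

Elongation θ = 360° × 4.1/29.530 ≈ 50.0°.
cos 50.0° = 0.643, so f = (1 − 0.643)/2 = 0.178.

0.18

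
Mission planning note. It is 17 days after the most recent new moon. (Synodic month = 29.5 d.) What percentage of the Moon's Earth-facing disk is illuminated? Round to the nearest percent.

Phase angle: θ = 360°·(17 d)/(29.5 d) = 207.5°.
Illuminated fraction = (1 − cos 207.5°)/2 = (1 − (-0.887))/2 ≈ 0.944, so 94%.

94%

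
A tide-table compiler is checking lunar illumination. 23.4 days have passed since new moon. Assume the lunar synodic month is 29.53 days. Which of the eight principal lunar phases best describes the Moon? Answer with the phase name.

last quarter

θ ≈ 360° × 23.4/29.53 = 285°, which falls in the last quarter sector.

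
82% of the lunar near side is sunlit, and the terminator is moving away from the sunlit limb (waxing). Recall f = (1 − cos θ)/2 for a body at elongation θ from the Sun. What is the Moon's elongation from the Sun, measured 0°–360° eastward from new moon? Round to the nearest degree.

cos θ = 1 − 2f = -0.640, giving a principal value of 129.8°.
Before full moon the principal value applies: θ = 129.8°.

130°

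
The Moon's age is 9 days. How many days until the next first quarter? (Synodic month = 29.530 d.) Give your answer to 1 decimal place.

First quarter occurs at elongation 90°, i.e. at age 29.530 × 90/360 = 7.383 d.
This lunation's first quarter (7.383 d) has passed, so add one period: 36.913 − 9 = 27.913 days.

27.9 days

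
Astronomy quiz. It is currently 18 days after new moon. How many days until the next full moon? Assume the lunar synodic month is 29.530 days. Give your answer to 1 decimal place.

26.3 days

Full moon is 0.5 of the way through the cycle: age 0.5 × 29.530 = 14.765 d.
This lunation's full moon (14.765 d) has passed, so add one period: 44.295 − 18 = 26.295 days.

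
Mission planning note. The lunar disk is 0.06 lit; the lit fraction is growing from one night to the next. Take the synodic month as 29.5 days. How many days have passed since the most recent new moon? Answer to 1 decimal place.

2.3 days

From f = (1 − cos θ)/2: cos θ = 1 − 2×0.06 = 0.880; arccos → 28.4°.
Waxing ⇒ before full, so θ = 28.4°.
Age = 29.5 × 28.4°/360° ≈ 2.32 days.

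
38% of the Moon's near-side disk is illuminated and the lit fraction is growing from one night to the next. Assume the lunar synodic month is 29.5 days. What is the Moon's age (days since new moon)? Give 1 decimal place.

Invert f = (1 − cos θ)/2 to get cos θ = 1 − 2(0.38) = 0.240, hence θ₀ = arccos 0.240 = 76.1°.
Before full moon the principal value applies: θ = 76.1°.
At 360°/29.5 d per day, 76.1° corresponds to 6.24 days.

6.2 days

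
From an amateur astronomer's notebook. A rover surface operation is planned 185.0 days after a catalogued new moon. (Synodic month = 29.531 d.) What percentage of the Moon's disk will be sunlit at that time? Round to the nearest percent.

185.0/29.531 = 6.265 lunations, so 6 complete cycles and 7.81 d into the next.
Elongation θ = 360° × 7.81/29.531 ≈ 95.3°.
cos 95.3° = (-0.092), so f = (1 − (-0.092))/2 = 0.546, so 55%.

55%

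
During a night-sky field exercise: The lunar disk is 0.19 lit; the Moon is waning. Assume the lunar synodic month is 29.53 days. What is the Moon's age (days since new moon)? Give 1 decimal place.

25.3 days

cos θ = 1 − 2f = 0.620, giving a principal value of 51.7°.
Since the Moon is past full (waning), take the reflex angle: θ = 360° − 51.7° = 308.3°.
That fraction of the synodic month is 308.3/360 × 29.53 d ≈ 25.29 d.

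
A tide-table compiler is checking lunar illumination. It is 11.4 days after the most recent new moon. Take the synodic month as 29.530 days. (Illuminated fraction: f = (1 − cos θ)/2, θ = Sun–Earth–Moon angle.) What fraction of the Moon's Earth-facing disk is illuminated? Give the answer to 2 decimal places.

0.88

The Moon has covered 11.4/29.530 of its cycle, so θ ≈ 360° × 11.4/29.530 = 139.0°.
Illuminated fraction = (1 − cos 139.0°)/2 = (1 − (-0.754))/2 ≈ 0.877.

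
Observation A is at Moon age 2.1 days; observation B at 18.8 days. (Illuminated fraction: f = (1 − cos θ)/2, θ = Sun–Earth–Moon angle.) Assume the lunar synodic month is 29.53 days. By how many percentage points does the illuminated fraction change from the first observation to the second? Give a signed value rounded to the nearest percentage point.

θ₁ = 360° × 2.1/29.53 = 25.6°, f₁ = (1 − cos θ₁)/2 = 0.049.
θ₂ = 360° × 18.8/29.53 = 229.2°, f₂ = (1 − cos θ₂)/2 = 0.827.
Change = f₂ − f₁ = +0.778 → +78 percentage points.

+78 percentage points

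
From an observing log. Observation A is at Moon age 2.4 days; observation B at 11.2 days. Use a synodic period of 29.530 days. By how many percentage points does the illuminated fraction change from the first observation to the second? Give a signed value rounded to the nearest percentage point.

θ₁ = 360° × 2.4/29.530 = 29.3°, f₁ = (1 − cos θ₁)/2 = 0.064.
θ₂ = 360° × 11.2/29.530 = 136.5°, f₂ = (1 − cos θ₂)/2 = 0.863.
Change = f₂ − f₁ = +0.799 → +80 percentage points.

+80 pp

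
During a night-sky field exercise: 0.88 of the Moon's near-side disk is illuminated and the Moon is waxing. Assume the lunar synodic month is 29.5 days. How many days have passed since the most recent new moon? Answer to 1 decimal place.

11.4 days

Invert f = (1 − cos θ)/2 to get cos θ = 1 − 2(0.88) = -0.760, hence θ₀ = arccos -0.760 = 139.5°.
The Moon is waxing (0°–180°), so θ = 139.5° directly.
At 360°/29.5 d per day, 139.5° corresponds to 11.43 days.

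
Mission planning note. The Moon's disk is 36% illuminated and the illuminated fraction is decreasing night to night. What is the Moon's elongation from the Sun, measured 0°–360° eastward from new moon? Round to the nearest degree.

286°

Invert f = (1 − cos θ)/2 to get cos θ = 1 − 2(0.36) = 0.280, hence θ₀ = arccos 0.280 = 73.7°.
Waning ⇒ past full, so θ = 360° − 73.7° = 286.3°.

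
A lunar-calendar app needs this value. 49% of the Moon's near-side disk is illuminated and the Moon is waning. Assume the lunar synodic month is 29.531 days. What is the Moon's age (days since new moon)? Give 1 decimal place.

22.2 days

From f = (1 − cos θ)/2: cos θ = 1 − 2×0.49 = 0.020; arccos → 88.9°.
Since the Moon is past full (waning), take the reflex angle: θ = 360° − 88.9° = 271.1°.
That fraction of the synodic month is 271.1/360 × 29.531 d ≈ 22.24 d.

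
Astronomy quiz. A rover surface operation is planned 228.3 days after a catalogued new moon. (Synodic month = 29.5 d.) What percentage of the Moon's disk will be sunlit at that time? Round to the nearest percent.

228.3/29.5 = 7.739 lunations, so 7 complete cycles and 21.80 d into the next.
Elongation θ = 360° × 21.80/29.5 ≈ 266.0°.
cos 266.0° = (-0.069), so f = (1 − (-0.069))/2 = 0.535, so 53%.

53%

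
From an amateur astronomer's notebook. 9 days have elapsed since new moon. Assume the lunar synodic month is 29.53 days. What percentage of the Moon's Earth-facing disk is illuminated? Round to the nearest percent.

Phase angle: θ = 360°·(9 d)/(29.53 d) = 109.7°.
cos 109.7° = (-0.337), so f = (1 − (-0.337))/2 = 0.669, so 67%.

67%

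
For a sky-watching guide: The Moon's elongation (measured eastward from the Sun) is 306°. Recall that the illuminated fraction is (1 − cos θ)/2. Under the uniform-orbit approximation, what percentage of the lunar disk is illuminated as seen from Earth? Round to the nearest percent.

Half-versine of 306°: (1 − 0.588)/2 = 0.206, i.e. 21%.

21%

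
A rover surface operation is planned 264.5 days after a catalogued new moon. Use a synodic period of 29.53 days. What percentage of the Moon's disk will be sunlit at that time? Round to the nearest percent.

Reduce mod P: 264.5 − 8×29.53 = 28.26 d into the current lunation.
Phase angle: θ = 360°·(28.26 d)/(29.53 d) = 344.5°.
cos 344.5° = 0.964, so f = (1 − 0.964)/2 = 0.018, so 2%.

2%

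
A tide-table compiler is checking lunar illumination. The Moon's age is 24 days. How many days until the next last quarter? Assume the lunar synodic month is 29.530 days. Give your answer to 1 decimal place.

27.7 days

Last quarter occurs at elongation 270°, i.e. at age 29.530 × 270/360 = 22.148 d.
This lunation's last quarter (22.148 d) has passed, so add one period: 51.678 − 24 = 27.678 days.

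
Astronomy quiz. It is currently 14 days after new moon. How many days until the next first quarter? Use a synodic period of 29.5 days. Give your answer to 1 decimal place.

22.9 days

First quarter is 0.25 of the way through the cycle: age 0.25 × 29.5 = 7.375 d.
This lunation's first quarter (7.375 d) has passed, so add one period: 36.875 − 14 = 22.875 days.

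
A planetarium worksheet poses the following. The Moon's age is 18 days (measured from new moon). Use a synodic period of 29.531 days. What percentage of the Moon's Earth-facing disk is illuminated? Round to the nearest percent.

89%

Elongation θ = 360° × 18/29.531 ≈ 219.4°.
Illuminated fraction = (1 − cos 219.4°)/2 = (1 − (-0.772))/2 ≈ 0.886, so 89%.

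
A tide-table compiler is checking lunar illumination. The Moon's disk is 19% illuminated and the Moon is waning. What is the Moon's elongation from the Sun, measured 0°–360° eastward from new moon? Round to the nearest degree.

Invert f = (1 − cos θ)/2 to get cos θ = 1 − 2(0.19) = 0.620, hence θ₀ = arccos 0.620 = 51.7°.
Waning ⇒ past full, so θ = 360° − 51.7° = 308.3°.

308°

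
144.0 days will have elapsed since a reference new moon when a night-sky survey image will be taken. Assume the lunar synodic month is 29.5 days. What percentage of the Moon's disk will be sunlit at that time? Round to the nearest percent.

13%

144.0 d spans 4 complete synodic months (4 × 29.5 = 118.00 d) plus 26.00 d.
Elongation θ = 360° × 26.00/29.5 ≈ 317.3°.
cos 317.3° = 0.735, so f = (1 − 0.735)/2 = 0.133, so 13%.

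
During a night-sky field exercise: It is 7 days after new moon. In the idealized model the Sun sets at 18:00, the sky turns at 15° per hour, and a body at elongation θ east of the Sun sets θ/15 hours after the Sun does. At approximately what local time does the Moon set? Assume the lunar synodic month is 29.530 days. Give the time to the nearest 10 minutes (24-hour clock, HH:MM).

Phase angle: θ = 360°·(7 d)/(29.530 d) = 85.3°.
The Moon trails the Sun by θ/15 = 85.3/15 ≈ 5.69 hours.
18:00 + 5.689 h ≈ 23:41 → 23:40 to the nearest ten minutes.

23:40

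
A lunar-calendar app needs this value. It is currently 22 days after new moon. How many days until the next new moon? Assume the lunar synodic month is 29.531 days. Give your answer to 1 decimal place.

One full lunation from the last new moon is 29.531 d; remaining = 29.531 − 22 = 7.531 d.

7.5 days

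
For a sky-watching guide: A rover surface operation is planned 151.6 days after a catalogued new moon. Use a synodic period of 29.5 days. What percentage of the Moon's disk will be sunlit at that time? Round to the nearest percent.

18%

Reduce mod P: 151.6 − 5×29.5 = 4.10 d into the current lunation.
The Moon has covered 4.10/29.5 of its cycle, so θ ≈ 360° × 4.10/29.5 = 50.0°.
cos 50.0° = 0.642, so f = (1 − 0.642)/2 = 0.179, so 18%.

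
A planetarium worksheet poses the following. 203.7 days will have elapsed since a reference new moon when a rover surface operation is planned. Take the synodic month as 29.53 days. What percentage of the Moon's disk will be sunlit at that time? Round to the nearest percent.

10%

Reduce mod P: 203.7 − 6×29.53 = 26.52 d into the current lunation.
Phase angle: θ = 360°·(26.52 d)/(29.53 d) = 323.3°.
cos 323.3° = 0.802, so f = (1 − 0.802)/2 = 0.099, so 10%.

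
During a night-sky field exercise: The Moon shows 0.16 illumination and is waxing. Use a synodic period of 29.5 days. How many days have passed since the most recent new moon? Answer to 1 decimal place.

3.9 days

Invert f = (1 − cos θ)/2 to get cos θ = 1 − 2(0.16) = 0.680, hence θ₀ = arccos 0.680 = 47.2°.
Before full moon the principal value applies: θ = 47.2°.
That fraction of the synodic month is 47.2/360 × 29.5 d ≈ 3.86 d.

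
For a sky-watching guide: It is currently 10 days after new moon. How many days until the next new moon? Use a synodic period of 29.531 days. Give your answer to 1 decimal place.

19.5 days

The next new moon completes the synodic month: 29.531 − 10 = 19.531 days.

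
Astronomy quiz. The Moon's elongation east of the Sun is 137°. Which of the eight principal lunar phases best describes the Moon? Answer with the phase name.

waxing gibbous

The waxing gibbous sector spans roughly 112°–158°; 137° falls inside it.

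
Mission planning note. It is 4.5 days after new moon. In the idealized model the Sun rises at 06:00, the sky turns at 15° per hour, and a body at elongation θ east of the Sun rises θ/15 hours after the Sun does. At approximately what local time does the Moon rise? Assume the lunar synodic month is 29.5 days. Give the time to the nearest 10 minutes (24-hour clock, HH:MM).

09:40

The Moon has covered 4.5/29.5 of its cycle, so θ ≈ 360° × 4.5/29.5 = 54.9°.
Delay after the Sun = 54.9° / (15°/h) ≈ 3.66 h.
06:00 + 3.661 h ≈ 09:40 → 09:40 to the nearest ten minutes.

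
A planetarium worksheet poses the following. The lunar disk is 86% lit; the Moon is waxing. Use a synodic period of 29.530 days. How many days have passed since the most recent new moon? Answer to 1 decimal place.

11.2 days

Invert f = (1 − cos θ)/2 to get cos θ = 1 − 2(0.86) = -0.720, hence θ₀ = arccos -0.720 = 136.1°.
The Moon is waxing (0°–180°), so θ = 136.1° directly.
At 360°/29.530 d per day, 136.1° corresponds to 11.16 days.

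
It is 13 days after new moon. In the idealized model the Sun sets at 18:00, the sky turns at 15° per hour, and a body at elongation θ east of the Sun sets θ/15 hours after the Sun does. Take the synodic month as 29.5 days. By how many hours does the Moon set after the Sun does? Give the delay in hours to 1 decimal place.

The Moon has covered 13/29.5 of its cycle, so θ ≈ 360° × 13/29.5 = 158.6°.
Delay after the Sun = 158.6° / (15°/h) ≈ 10.58 h.
So the Moon sets 10.58 h after the Sun.

10.6 h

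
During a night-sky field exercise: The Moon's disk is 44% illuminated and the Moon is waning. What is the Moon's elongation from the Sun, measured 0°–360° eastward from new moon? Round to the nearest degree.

277°

cos θ = 1 − 2f = 0.120, giving a principal value of 83.1°.
Waning ⇒ past full, so θ = 360° − 83.1° = 276.9°.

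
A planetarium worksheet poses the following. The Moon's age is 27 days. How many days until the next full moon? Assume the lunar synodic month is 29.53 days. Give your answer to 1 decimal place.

17.3 days

Full moon is 0.5 of the way through the cycle: age 0.5 × 29.53 = 14.765 d.
This lunation's full moon (14.765 d) has passed, so add one period: 44.295 − 27 = 17.295 days.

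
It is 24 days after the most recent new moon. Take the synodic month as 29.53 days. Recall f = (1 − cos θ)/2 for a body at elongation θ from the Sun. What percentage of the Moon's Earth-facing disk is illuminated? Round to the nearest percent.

31%

Elongation θ = 360° × 24/29.53 ≈ 292.6°.
cos 292.6° = 0.384, so f = (1 − 0.384)/2 = 0.308, so 31%.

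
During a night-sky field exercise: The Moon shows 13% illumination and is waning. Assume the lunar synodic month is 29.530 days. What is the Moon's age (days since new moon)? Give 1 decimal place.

26.1 days

From f = (1 − cos θ)/2: cos θ = 1 − 2×0.13 = 0.740; arccos → 42.3°.
Waning ⇒ past full, so θ = 360° − 42.3° = 317.7°.
Age = 29.530 × 317.7°/360° ≈ 26.06 days.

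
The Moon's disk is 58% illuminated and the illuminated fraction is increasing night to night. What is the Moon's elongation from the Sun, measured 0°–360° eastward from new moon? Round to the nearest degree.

99°

From f = (1 − cos θ)/2: cos θ = 1 − 2×0.58 = -0.160; arccos → 99.2°.
Waxing ⇒ before full, so θ = 99.2°.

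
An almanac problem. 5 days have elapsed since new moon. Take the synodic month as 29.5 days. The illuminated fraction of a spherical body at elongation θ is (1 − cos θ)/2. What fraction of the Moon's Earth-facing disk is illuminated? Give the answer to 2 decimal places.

0.26

Elongation θ = 360° × 5/29.5 ≈ 61.0°.
cos 61.0° = 0.485, so f = (1 − 0.485)/2 = 0.258.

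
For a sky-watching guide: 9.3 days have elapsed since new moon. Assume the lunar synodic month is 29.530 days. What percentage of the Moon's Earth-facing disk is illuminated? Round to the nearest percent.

70%

Elongation θ = 360° × 9.3/29.530 ≈ 113.4°.
Illuminated fraction = (1 − cos 113.4°)/2 = (1 − (-0.397))/2 ≈ 0.698, so 70%.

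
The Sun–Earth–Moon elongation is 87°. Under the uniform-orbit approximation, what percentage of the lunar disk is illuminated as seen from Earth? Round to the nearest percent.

47%

f = (1 − cos 87°)/2 = (1 − 0.052)/2 ≈ 0.474, i.e. 47%.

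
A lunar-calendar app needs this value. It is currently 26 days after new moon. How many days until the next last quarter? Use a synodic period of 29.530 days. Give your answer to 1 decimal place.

25.7 days

Last quarter is 0.75 of the way through the cycle: age 0.75 × 29.530 = 22.148 d.
This lunation's last quarter (22.148 d) has passed, so add one period: 51.678 − 26 = 25.678 days.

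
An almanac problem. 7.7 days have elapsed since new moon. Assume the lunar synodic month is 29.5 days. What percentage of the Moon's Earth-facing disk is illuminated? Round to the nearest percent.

53%

Phase angle: θ = 360°·(7.7 d)/(29.5 d) = 94.0°.
cos 94.0° = (-0.069), so f = (1 − (-0.069))/2 = 0.535, so 53%.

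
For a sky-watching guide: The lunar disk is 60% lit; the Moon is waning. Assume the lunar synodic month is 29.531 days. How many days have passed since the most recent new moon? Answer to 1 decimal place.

21.2 days

From f = (1 − cos θ)/2: cos θ = 1 − 2×0.60 = -0.200; arccos → 101.5°.
Since the Moon is past full (waning), take the reflex angle: θ = 360° − 101.5° = 258.5°.
That fraction of the synodic month is 258.5/360 × 29.531 d ≈ 21.20 d.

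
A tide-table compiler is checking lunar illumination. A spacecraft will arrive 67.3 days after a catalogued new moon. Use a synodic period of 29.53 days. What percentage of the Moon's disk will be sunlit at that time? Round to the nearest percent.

59%

67.3 d spans 2 complete synodic months (2 × 29.53 = 59.06 d) plus 8.24 d.
The Moon has covered 8.24/29.53 of its cycle, so θ ≈ 360° × 8.24/29.53 = 100.5°.
cos 100.5° = (-0.181), so f = (1 − (-0.181))/2 = 0.591, so 59%.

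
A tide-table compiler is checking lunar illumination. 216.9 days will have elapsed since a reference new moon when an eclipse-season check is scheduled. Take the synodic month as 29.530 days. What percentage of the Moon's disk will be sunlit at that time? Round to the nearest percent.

78%

Reduce mod P: 216.9 − 7×29.530 = 10.19 d into the current lunation.
Elongation θ = 360° × 10.19/29.530 ≈ 124.2°.
With cos θ = (-0.562), the lit fraction is (1 − (-0.562))/2 ≈ 0.781, so 78%.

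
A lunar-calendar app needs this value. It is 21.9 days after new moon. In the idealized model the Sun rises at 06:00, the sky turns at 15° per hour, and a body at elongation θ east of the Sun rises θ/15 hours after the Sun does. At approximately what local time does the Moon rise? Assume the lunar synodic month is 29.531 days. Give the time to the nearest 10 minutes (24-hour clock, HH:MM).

Elongation θ = 360° × 21.9/29.531 ≈ 267.0°.
Delay after the Sun = 267.0° / (15°/h) ≈ 17.80 h.
06:00 + 17.798 h ≈ 23:48 → 23:50 to the nearest ten minutes.

23:50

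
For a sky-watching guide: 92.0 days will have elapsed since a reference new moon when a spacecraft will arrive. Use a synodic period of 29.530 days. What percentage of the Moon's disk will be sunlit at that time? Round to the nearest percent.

92.0 d spans 3 complete synodic months (3 × 29.530 = 88.59 d) plus 3.41 d.
The Moon has covered 3.41/29.530 of its cycle, so θ ≈ 360° × 3.41/29.530 = 41.6°.
Illuminated fraction = (1 − cos 41.6°)/2 = (1 − 0.748)/2 ≈ 0.126, so 13%.

13%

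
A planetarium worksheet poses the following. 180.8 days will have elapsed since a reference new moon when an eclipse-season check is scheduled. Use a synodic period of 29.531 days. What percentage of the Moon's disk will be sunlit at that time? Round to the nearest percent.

14%

180.8/29.531 = 6.122 lunations, so 6 complete cycles and 3.61 d into the next.
Phase angle: θ = 360°·(3.61 d)/(29.531 d) = 44.1°.
cos 44.1° = 0.719, so f = (1 − 0.719)/2 = 0.141, so 14%.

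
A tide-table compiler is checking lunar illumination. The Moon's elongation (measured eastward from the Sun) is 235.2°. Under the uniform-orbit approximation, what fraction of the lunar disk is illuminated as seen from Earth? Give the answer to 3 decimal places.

0.785

f = (1 − cos 235.2°)/2 = (1 − (-0.571))/2 ≈ 0.785.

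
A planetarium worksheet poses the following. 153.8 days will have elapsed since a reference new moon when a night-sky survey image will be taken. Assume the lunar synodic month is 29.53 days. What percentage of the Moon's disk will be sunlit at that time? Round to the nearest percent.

37%

Reduce mod P: 153.8 − 5×29.53 = 6.15 d into the current lunation.
The Moon has covered 6.15/29.53 of its cycle, so θ ≈ 360° × 6.15/29.53 = 75.0°.
cos 75.0° = 0.259, so f = (1 − 0.259)/2 = 0.370, so 37%.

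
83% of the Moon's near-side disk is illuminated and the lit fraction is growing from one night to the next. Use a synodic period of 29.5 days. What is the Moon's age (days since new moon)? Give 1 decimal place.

10.8 days

From f = (1 − cos θ)/2: cos θ = 1 − 2×0.83 = -0.660; arccos → 131.3°.
The Moon is waxing (0°–180°), so θ = 131.3° directly.
Age = 29.5 × 131.3°/360° ≈ 10.76 days.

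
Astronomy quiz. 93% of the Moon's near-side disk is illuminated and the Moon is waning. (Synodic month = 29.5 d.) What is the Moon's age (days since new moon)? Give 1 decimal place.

17.3 days

Invert f = (1 − cos θ)/2 to get cos θ = 1 − 2(0.93) = -0.860, hence θ₀ = arccos -0.860 = 149.3°.
Waning ⇒ past full, so θ = 360° − 149.3° = 210.7°.
That fraction of the synodic month is 210.7/360 × 29.5 d ≈ 17.26 d.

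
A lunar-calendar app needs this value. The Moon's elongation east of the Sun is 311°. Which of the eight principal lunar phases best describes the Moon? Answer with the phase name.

waning crescent

311° lies in the waning crescent sector of the 8-phase cycle.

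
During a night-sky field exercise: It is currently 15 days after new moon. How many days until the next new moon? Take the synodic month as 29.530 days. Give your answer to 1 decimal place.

One full lunation from the last new moon is 29.530 d; remaining = 29.530 − 15 = 14.530 d.

14.5 days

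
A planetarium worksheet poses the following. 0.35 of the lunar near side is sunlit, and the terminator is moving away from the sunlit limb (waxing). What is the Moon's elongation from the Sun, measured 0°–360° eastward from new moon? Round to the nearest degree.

73°

Invert f = (1 − cos θ)/2 to get cos θ = 1 − 2(0.35) = 0.300, hence θ₀ = arccos 0.300 = 72.5°.
The Moon is waxing (0°–180°), so θ = 72.5° directly.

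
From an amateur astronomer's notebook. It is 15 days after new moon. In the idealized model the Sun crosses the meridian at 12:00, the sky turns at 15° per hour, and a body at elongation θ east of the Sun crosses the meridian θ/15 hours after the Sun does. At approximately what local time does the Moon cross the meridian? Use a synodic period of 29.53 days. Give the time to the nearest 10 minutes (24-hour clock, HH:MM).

00:10

Elongation θ = 360° × 15/29.53 ≈ 182.9°.
The Moon trails the Sun by θ/15 = 182.9/15 ≈ 12.19 hours.
12:00 + 12.191 h ≈ 00:11 → 00:10 to the nearest ten minutes.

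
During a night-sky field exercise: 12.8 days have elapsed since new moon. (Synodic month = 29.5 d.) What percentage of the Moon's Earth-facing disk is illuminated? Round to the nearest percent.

The Moon has covered 12.8/29.5 of its cycle, so θ ≈ 360° × 12.8/29.5 = 156.2°.
Illuminated fraction = (1 − cos 156.2°)/2 = (1 − (-0.915))/2 ≈ 0.957, so 96%.

96%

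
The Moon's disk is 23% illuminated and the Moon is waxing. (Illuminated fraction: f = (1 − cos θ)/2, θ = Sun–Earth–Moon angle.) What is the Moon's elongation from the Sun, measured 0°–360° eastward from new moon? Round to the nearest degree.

Invert f = (1 − cos θ)/2 to get cos θ = 1 − 2(0.23) = 0.540, hence θ₀ = arccos 0.540 = 57.3°.
The Moon is waxing (0°–180°), so θ = 57.3° directly.

57°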